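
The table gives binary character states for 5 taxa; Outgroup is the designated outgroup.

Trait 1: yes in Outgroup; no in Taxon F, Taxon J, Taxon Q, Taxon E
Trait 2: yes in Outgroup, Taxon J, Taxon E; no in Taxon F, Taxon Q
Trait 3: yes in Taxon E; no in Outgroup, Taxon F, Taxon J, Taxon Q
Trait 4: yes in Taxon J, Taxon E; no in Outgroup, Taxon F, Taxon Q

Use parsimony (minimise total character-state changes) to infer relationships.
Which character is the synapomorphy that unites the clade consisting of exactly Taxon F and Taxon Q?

Trait 2

Character polarity is set by the outgroup: the derived state is whichever differs from the outgroup's state, so for Trait 1, Trait 2 the derived state is 'no', and for the remaining characters it is 'yes'.
All ingroup taxa share the derived state 'no' for Trait 1; it defines the ingroup but does not resolve relationships within it.
Only Taxon F and Taxon Q show the derived state 'no' for Trait 2, supporting them as a clade.
Trait 3: derived state 'yes' in Taxon E only — an autapomorphy, so it tells us nothing about relationships among taxa.
Only Taxon E and Taxon J show the derived state 'yes' for Trait 4, supporting them as a clade.
Most parsimonious ingroup topology: ((Taxon F,Taxon Q),(Taxon J,Taxon E)).
The clade {Taxon F, Taxon Q} is supported by Trait 2: its derived state 'no' occurs in exactly those taxa and in no other taxon (including the outgroup).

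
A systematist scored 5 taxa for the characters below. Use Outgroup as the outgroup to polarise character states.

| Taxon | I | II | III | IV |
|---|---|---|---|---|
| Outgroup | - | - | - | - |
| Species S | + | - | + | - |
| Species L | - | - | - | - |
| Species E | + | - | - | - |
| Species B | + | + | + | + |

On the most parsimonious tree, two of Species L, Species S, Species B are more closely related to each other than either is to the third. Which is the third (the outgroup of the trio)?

The outgroup has state '-' for every character, so '+' is the derived state throughout.
I: derived state '+' in Species B, Species E, and Species S only — synapomorphy for {Species B, Species E, Species S}.
II: derived state '+' in Species B only — an autapomorphy, so it tells us nothing about relationships among taxa.
III (derived state '+') is shared by Species B and Species S — a synapomorphy uniting that clade.
IV (derived state '+') is unique to Species B (autapomorphy; uninformative for grouping).
Most parsimonious ingroup topology: (((Species S,Species B),Species E),Species L).
Species S and Species B share a more recent common ancestor with each other than either does with Species L, so Species L is the least closely related of the three.

Species L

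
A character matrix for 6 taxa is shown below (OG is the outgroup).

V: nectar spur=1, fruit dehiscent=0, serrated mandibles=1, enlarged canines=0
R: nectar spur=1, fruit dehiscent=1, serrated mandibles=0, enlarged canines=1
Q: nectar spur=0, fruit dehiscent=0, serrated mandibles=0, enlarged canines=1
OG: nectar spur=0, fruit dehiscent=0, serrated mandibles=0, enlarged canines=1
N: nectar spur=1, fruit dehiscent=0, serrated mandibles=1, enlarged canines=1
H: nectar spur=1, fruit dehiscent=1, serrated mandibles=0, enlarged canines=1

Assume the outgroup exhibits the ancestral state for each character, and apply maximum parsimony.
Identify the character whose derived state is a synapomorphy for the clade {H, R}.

Character polarity is set by the outgroup: the derived state is whichever differs from the outgroup's state, so for enlarged canines the derived state is '0', and for the remaining characters it is '1'.
Only H, N, R, and V show the derived state '1' for nectar spur, supporting them as a clade.
fruit dehiscent (derived state '1') is shared by H and R — a synapomorphy uniting that clade.
serrated mandibles: derived state '1' in N and V only — synapomorphy for {N, V}.
enlarged canines: derived state '0' in V only — an autapomorphy, so it tells us nothing about relationships among taxa.
Most parsimonious ingroup topology: (Q,((V,N),(H,R))).
The clade {H, R} is supported by fruit dehiscent: its derived state '1' occurs in exactly those taxa and in no other taxon (including the outgroup).

fruit dehiscent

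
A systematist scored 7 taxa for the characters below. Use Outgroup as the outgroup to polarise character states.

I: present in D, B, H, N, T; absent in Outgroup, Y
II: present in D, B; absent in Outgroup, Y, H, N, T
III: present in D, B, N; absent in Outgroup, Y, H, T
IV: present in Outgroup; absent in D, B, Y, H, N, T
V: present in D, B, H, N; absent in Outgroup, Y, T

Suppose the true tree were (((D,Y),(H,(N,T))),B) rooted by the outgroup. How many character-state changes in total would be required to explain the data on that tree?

11

Map each character onto (((D,Y),(H,(N,T))),B) (rooted by Outgroup) and count the minimum state changes it requires (Fitch parsimony):
I: 2; II: 2; III: 3; IV: 1; V: 3.
Total tree length = 11.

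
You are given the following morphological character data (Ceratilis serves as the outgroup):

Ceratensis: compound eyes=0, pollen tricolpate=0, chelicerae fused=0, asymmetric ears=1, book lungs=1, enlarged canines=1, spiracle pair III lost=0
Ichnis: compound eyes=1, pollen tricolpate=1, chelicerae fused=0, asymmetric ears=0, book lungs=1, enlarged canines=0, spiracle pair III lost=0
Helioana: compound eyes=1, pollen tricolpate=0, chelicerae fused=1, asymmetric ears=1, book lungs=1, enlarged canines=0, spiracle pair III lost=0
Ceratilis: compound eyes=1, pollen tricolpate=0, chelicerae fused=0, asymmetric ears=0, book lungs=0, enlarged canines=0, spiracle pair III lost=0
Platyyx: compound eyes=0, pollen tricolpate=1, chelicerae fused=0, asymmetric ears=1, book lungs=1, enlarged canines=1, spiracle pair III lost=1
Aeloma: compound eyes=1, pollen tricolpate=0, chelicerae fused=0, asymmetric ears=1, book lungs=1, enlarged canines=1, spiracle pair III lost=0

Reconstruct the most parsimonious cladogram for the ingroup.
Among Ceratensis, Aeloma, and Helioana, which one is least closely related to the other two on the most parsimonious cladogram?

Character polarity is set by the outgroup: the derived state is whichever differs from the outgroup's state, so for compound eyes the derived state is '0', and for the remaining characters it is '1'.
compound eyes: derived state '0' in Ceratensis and Platyyx only — synapomorphy for {Ceratensis, Platyyx}.
pollen tricolpate (state '1') occurs in Ichnis and Platyyx but conflicts with the nesting implied by the other characters — most parsimoniously interpreted as homoplasy.
chelicerae fused: derived state '1' in Helioana only — an autapomorphy, so it tells us nothing about relationships among taxa.
asymmetric ears (derived state '1') is shared by Aeloma, Ceratensis, Helioana, and Platyyx — a synapomorphy uniting that clade.
All ingroup taxa share the derived state '1' for book lungs; it defines the ingroup but does not resolve relationships within it.
enlarged canines: derived state '1' in Aeloma, Ceratensis, and Platyyx only — synapomorphy for {Aeloma, Ceratensis, Platyyx}.
spiracle pair III lost (derived state '1') is unique to Platyyx (autapomorphy; uninformative for grouping).
Most parsimonious ingroup topology: (Ichnis,((Aeloma,(Platyyx,Ceratensis)),Helioana)).
Ceratensis and Aeloma share a more recent common ancestor with each other than either does with Helioana, so Helioana is the least closely related of the three.

Helioana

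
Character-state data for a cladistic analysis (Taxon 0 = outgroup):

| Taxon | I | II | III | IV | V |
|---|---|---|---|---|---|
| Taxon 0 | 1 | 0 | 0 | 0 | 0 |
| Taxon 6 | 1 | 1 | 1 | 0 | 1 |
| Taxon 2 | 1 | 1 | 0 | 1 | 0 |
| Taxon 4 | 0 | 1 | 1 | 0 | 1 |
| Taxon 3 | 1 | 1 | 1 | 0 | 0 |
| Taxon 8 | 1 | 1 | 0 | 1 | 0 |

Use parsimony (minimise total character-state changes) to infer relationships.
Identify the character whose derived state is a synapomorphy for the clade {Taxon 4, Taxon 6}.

Character polarity is set by the outgroup: the derived state is whichever differs from the outgroup's state, so for I the derived state is '0', and for the remaining characters it is '1'.
I: derived state '0' in Taxon 4 only — an autapomorphy, so it tells us nothing about relationships among taxa.
II (derived state '1') is shared by all ingroup taxa — unites the whole ingroup.
III (derived state '1') is shared by Taxon 3, Taxon 4, and Taxon 6 — a synapomorphy uniting that clade.
IV: derived state '1' in Taxon 2 and Taxon 8 only — synapomorphy for {Taxon 2, Taxon 8}.
V (derived state '1') is shared by Taxon 4 and Taxon 6 — a synapomorphy uniting that clade.
Most parsimonious ingroup topology: (((Taxon 6,Taxon 4),Taxon 3),(Taxon 2,Taxon 8)).
The clade {Taxon 4, Taxon 6} is supported by V: its derived state '1' occurs in exactly those taxa and in no other taxon (including the outgroup).

V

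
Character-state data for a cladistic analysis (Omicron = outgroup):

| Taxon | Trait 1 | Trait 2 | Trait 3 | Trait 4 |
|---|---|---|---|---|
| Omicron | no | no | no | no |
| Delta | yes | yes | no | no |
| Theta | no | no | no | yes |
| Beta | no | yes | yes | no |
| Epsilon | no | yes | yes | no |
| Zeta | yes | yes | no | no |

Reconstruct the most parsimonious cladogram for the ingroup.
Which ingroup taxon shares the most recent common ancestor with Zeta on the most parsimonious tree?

Delta

The outgroup has state 'no' for every character, so 'yes' is the derived state throughout.
Only Delta and Zeta show the derived state 'yes' for Trait 1, supporting them as a clade.
Trait 2 (derived state 'yes') is shared by Beta, Delta, Epsilon, and Zeta — a synapomorphy uniting that clade.
Only Beta and Epsilon show the derived state 'yes' for Trait 3, supporting them as a clade.
Trait 4: derived state 'yes' in Theta only — an autapomorphy, so it tells us nothing about relationships among taxa.
Most parsimonious ingroup topology: (((Delta,Zeta),(Beta,Epsilon)),Theta).
Zeta and Delta form a cherry on this tree, so they are sister taxa.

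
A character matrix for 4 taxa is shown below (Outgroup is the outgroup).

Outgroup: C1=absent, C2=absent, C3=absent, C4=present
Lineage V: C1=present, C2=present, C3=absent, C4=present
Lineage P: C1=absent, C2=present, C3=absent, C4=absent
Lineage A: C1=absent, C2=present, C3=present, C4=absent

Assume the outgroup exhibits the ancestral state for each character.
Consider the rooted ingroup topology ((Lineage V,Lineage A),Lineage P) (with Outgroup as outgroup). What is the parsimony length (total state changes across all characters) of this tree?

5

Map each character onto ((Lineage V,Lineage A),Lineage P) (rooted by Outgroup) and count the minimum state changes it requires (Fitch parsimony):
C1: 1; C2: 1; C3: 1; C4: 2.
Total tree length = 5.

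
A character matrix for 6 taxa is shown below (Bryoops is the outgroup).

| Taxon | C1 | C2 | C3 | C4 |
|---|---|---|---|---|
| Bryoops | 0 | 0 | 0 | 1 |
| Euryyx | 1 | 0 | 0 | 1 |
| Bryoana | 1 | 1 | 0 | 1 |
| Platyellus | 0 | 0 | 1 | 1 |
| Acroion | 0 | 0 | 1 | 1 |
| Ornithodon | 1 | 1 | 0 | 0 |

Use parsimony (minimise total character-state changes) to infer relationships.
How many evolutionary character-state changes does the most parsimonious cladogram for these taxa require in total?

Character polarity is set by the outgroup: the derived state is whichever differs from the outgroup's state, so for C4 the derived state is '0', and for the remaining characters it is '1'.
Only Bryoana, Euryyx, and Ornithodon show the derived state '1' for C1, supporting them as a clade.
C2: derived state '1' in Bryoana and Ornithodon only — synapomorphy for {Bryoana, Ornithodon}.
C3: derived state '1' in Acroion and Platyellus only — synapomorphy for {Acroion, Platyellus}.
C4 (derived state '0') is unique to Ornithodon (autapomorphy; uninformative for grouping).
Most parsimonious ingroup topology: ((Euryyx,(Bryoana,Ornithodon)),(Platyellus,Acroion)).
Changes per character on this tree: C1: 1; C2: 1; C3: 1; C4: 1.
Total = 4.

4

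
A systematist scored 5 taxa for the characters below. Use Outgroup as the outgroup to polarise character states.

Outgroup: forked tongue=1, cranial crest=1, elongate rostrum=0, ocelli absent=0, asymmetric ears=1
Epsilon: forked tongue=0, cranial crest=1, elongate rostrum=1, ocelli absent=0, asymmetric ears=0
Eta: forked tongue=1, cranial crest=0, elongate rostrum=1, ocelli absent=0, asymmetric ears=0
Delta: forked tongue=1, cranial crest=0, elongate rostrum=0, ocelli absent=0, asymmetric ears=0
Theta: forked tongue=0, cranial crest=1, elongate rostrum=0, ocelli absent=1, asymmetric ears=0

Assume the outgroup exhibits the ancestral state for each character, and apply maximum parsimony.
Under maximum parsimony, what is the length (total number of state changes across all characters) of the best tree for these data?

Character polarity is set by the outgroup: the derived state is whichever differs from the outgroup's state, so for forked tongue, cranial crest, asymmetric ears the derived state is '0', and for the remaining characters it is '1'.
forked tongue (derived state '0') is shared by Epsilon and Theta — a synapomorphy uniting that clade.
cranial crest: derived state '0' in Delta and Eta only — synapomorphy for {Delta, Eta}.
elongate rostrum (state '1') occurs in Epsilon and Eta but conflicts with the nesting implied by the other characters — most parsimoniously interpreted as homoplasy.
ocelli absent (derived state '1') is unique to Theta (autapomorphy; uninformative for grouping).
asymmetric ears (derived state '0') is shared by all ingroup taxa — unites the whole ingroup.
Most parsimonious ingroup topology: ((Epsilon,Theta),(Eta,Delta)).
Changes per character on this tree: forked tongue: 1; cranial crest: 1; elongate rostrum: 2; ocelli absent: 1; asymmetric ears: 1.
Total = 6.

6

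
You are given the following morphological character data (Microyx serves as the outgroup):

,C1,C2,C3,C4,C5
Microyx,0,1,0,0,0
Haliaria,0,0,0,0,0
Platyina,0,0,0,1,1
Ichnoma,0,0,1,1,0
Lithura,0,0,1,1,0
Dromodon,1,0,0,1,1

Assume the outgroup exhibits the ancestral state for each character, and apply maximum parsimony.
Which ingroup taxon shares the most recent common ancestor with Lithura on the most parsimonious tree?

Character polarity is set by the outgroup: the derived state is whichever differs from the outgroup's state, so for C2 the derived state is '0', and for the remaining characters it is '1'.
C1 (derived state '1') is unique to Dromodon (autapomorphy; uninformative for grouping).
C2 (derived state '0') is shared by all ingroup taxa — unites the whole ingroup.
C3: derived state '1' in Ichnoma and Lithura only — synapomorphy for {Ichnoma, Lithura}.
C4: derived state '1' in Dromodon, Ichnoma, Lithura, and Platyina only — synapomorphy for {Dromodon, Ichnoma, Lithura, Platyina}.
C5 (derived state '1') is shared by Dromodon and Platyina — a synapomorphy uniting that clade.
Most parsimonious ingroup topology: (Haliaria,((Platyina,Dromodon),(Ichnoma,Lithura))).
Lithura and Ichnoma form a cherry on this tree, so they are sister taxa.

Ichnoma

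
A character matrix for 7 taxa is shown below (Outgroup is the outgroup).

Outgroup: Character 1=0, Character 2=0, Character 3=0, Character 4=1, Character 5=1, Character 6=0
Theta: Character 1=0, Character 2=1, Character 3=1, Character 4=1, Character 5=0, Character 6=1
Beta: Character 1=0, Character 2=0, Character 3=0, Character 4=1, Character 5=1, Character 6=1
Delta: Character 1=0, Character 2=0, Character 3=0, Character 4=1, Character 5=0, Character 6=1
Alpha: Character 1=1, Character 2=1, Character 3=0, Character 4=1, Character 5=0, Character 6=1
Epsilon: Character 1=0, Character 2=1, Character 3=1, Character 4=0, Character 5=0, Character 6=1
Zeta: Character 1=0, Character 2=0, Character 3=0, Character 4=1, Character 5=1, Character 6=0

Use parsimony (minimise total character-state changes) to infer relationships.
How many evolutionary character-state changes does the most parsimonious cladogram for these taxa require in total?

6

Character polarity is set by the outgroup: the derived state is whichever differs from the outgroup's state, so for Character 4, Character 5 the derived state is '0', and for the remaining characters it is '1'.
Character 1: derived state '1' in Alpha only — an autapomorphy, so it tells us nothing about relationships among taxa.
Character 2: derived state '1' in Alpha, Epsilon, and Theta only — synapomorphy for {Alpha, Epsilon, Theta}.
Character 3 (derived state '1') is shared by Epsilon and Theta — a synapomorphy uniting that clade.
Character 4: derived state '0' in Epsilon only — an autapomorphy, so it tells us nothing about relationships among taxa.
Only Alpha, Delta, Epsilon, and Theta show the derived state '0' for Character 5, supporting them as a clade.
Only Alpha, Beta, Delta, Epsilon, and Theta show the derived state '1' for Character 6, supporting them as a clade.
Most parsimonious ingroup topology: ((Beta,(Delta,((Epsilon,Theta),Alpha))),Zeta).
Changes per character on this tree: Character 1: 1; Character 2: 1; Character 3: 1; Character 4: 1; Character 5: 1; Character 6: 1.
Total = 6.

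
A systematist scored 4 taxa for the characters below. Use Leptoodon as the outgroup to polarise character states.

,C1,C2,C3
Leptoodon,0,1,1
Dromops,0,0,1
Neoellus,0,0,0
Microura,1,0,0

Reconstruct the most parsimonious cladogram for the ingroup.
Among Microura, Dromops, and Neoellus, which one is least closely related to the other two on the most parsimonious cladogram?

Dromops

Character polarity is set by the outgroup: the derived state is whichever differs from the outgroup's state, so for C2, C3 the derived state is '0', and for the remaining characters it is '1'.
C1 (derived state '1') is unique to Microura (autapomorphy; uninformative for grouping).
All ingroup taxa share the derived state '0' for C2; it defines the ingroup but does not resolve relationships within it.
C3 (derived state '0') is shared by Microura and Neoellus — a synapomorphy uniting that clade.
Most parsimonious ingroup topology: (Dromops,(Neoellus,Microura)).
Microura and Neoellus share a more recent common ancestor with each other than either does with Dromops, so Dromops is the least closely related of the three.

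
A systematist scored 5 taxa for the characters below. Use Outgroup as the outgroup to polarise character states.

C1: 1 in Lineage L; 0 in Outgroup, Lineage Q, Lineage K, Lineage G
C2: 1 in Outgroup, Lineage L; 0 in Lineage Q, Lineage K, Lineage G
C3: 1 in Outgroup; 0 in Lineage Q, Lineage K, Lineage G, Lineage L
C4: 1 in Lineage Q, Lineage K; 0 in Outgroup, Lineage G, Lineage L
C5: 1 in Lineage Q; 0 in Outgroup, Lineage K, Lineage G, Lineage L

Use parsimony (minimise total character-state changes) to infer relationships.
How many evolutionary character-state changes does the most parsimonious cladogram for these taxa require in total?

Character polarity is set by the outgroup: the derived state is whichever differs from the outgroup's state, so for C2, C3 the derived state is '0', and for the remaining characters it is '1'.
C1: derived state '1' in Lineage L only — an autapomorphy, so it tells us nothing about relationships among taxa.
C2: derived state '0' in Lineage G, Lineage K, and Lineage Q only — synapomorphy for {Lineage G, Lineage K, Lineage Q}.
All ingroup taxa share the derived state '0' for C3; it defines the ingroup but does not resolve relationships within it.
C4: derived state '1' in Lineage K and Lineage Q only — synapomorphy for {Lineage K, Lineage Q}.
C5: derived state '1' in Lineage Q only — an autapomorphy, so it tells us nothing about relationships among taxa.
Most parsimonious ingroup topology: (((Lineage Q,Lineage K),Lineage G),Lineage L).
Changes per character on this tree: C1: 1; C2: 1; C3: 1; C4: 1; C5: 1.
Total = 5.

5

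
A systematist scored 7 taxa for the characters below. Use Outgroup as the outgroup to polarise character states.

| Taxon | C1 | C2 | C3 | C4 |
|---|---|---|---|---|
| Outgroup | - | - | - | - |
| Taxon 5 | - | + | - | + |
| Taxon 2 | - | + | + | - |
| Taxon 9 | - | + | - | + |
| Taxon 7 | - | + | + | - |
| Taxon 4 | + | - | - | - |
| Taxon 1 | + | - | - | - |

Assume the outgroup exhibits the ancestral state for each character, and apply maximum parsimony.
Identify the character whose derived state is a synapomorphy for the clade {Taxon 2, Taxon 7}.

The outgroup has state '-' for every character, so '+' is the derived state throughout.
C1: derived state '+' in Taxon 1 and Taxon 4 only — synapomorphy for {Taxon 1, Taxon 4}.
C2 (derived state '+') is shared by Taxon 2, Taxon 5, Taxon 7, and Taxon 9 — a synapomorphy uniting that clade.
C3 (derived state '+') is shared by Taxon 2 and Taxon 7 — a synapomorphy uniting that clade.
Only Taxon 5 and Taxon 9 show the derived state '+' for C4, supporting them as a clade.
Most parsimonious ingroup topology: (((Taxon 5,Taxon 9),(Taxon 2,Taxon 7)),(Taxon 4,Taxon 1)).
The clade {Taxon 2, Taxon 7} is supported by C3: its derived state '+' occurs in exactly those taxa and in no other taxon (including the outgroup).

C3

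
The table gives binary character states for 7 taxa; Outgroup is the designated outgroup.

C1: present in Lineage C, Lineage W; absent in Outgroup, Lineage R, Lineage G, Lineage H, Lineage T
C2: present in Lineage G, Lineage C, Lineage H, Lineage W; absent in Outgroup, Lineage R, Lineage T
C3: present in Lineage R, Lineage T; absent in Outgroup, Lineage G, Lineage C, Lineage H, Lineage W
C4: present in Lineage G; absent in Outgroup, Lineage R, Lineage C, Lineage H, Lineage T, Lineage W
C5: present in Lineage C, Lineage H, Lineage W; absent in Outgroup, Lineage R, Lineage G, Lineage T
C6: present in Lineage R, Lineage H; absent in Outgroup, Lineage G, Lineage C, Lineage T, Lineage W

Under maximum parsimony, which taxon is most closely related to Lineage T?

The outgroup has state 'absent' for every character, so 'present' is the derived state throughout.
C1: derived state 'present' in Lineage C and Lineage W only — synapomorphy for {Lineage C, Lineage W}.
C2: derived state 'present' in Lineage C, Lineage G, Lineage H, and Lineage W only — synapomorphy for {Lineage C, Lineage G, Lineage H, Lineage W}.
Only Lineage R and Lineage T show the derived state 'present' for C3, supporting them as a clade.
C4: derived state 'present' in Lineage G only — an autapomorphy, so it tells us nothing about relationships among taxa.
C5 (derived state 'present') is shared by Lineage C, Lineage H, and Lineage W — a synapomorphy uniting that clade.
C6 (state 'present') occurs in Lineage H and Lineage R but conflicts with the nesting implied by the other characters — most parsimoniously interpreted as homoplasy.
Most parsimonious ingroup topology: ((Lineage R,Lineage T),(Lineage G,((Lineage C,Lineage W),Lineage H))).
Lineage T and Lineage R form a cherry on this tree, so they are sister taxa.

Lineage R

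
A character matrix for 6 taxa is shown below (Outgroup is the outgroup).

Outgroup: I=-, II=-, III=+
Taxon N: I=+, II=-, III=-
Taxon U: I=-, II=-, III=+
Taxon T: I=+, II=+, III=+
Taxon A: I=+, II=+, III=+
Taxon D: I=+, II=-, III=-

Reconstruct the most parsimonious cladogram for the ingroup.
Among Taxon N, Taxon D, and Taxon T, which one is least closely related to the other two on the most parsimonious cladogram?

Taxon T

Character polarity is set by the outgroup: the derived state is whichever differs from the outgroup's state, so for III the derived state is '-', and for the remaining characters it is '+'.
I (derived state '+') is shared by Taxon A, Taxon D, Taxon N, and Taxon T — a synapomorphy uniting that clade.
II: derived state '+' in Taxon A and Taxon T only — synapomorphy for {Taxon A, Taxon T}.
III (derived state '-') is shared by Taxon D and Taxon N — a synapomorphy uniting that clade.
Most parsimonious ingroup topology: (((Taxon N,Taxon D),(Taxon T,Taxon A)),Taxon U).
Taxon N and Taxon D share a more recent common ancestor with each other than either does with Taxon T, so Taxon T is the least closely related of the three.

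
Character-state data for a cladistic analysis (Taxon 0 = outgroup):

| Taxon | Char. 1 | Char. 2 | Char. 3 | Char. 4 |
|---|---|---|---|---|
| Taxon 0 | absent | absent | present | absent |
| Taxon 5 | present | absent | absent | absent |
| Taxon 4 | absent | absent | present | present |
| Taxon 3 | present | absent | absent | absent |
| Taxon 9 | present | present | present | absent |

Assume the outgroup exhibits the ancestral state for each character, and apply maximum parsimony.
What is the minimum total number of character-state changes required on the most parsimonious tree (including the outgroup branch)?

4

Character polarity is set by the outgroup: the derived state is whichever differs from the outgroup's state, so for Char. 3 the derived state is 'absent', and for the remaining characters it is 'present'.
Only Taxon 3, Taxon 5, and Taxon 9 show the derived state 'present' for Char. 1, supporting them as a clade.
Char. 2 (derived state 'present') is unique to Taxon 9 (autapomorphy; uninformative for grouping).
Char. 3 (derived state 'absent') is shared by Taxon 3 and Taxon 5 — a synapomorphy uniting that clade.
Char. 4 (derived state 'present') is unique to Taxon 4 (autapomorphy; uninformative for grouping).
Most parsimonious ingroup topology: (((Taxon 5,Taxon 3),Taxon 9),Taxon 4).
Changes per character on this tree: Char. 1: 1; Char. 2: 1; Char. 3: 1; Char. 4: 1.
Total = 4.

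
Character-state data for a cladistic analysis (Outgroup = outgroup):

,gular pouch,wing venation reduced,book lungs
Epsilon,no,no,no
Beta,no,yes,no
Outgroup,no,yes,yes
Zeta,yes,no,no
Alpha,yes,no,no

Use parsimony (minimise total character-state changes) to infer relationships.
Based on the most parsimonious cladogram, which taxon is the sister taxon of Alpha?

Character polarity is set by the outgroup: the derived state is whichever differs from the outgroup's state, so for wing venation reduced, book lungs the derived state is 'no', and for the remaining characters it is 'yes'.
Only Alpha and Zeta show the derived state 'yes' for gular pouch, supporting them as a clade.
Only Alpha, Epsilon, and Zeta show the derived state 'no' for wing venation reduced, supporting them as a clade.
All ingroup taxa share the derived state 'no' for book lungs; it defines the ingroup but does not resolve relationships within it.
Most parsimonious ingroup topology: (((Alpha,Zeta),Epsilon),Beta).
Alpha and Zeta form a cherry on this tree, so they are sister taxa.

Zeta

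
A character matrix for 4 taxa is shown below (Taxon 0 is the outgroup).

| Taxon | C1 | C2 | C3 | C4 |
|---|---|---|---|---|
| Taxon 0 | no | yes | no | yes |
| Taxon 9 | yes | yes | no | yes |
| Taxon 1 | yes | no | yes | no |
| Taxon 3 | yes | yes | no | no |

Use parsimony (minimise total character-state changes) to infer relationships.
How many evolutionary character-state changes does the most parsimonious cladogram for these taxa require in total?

4

Character polarity is set by the outgroup: the derived state is whichever differs from the outgroup's state, so for C2, C4 the derived state is 'no', and for the remaining characters it is 'yes'.
All ingroup taxa share the derived state 'yes' for C1; it defines the ingroup but does not resolve relationships within it.
C2: derived state 'no' in Taxon 1 only — an autapomorphy, so it tells us nothing about relationships among taxa.
C3 (derived state 'yes') is unique to Taxon 1 (autapomorphy; uninformative for grouping).
Only Taxon 1 and Taxon 3 show the derived state 'no' for C4, supporting them as a clade.
Most parsimonious ingroup topology: (Taxon 9,(Taxon 1,Taxon 3)).
Changes per character on this tree: C1: 1; C2: 1; C3: 1; C4: 1.
Total = 4.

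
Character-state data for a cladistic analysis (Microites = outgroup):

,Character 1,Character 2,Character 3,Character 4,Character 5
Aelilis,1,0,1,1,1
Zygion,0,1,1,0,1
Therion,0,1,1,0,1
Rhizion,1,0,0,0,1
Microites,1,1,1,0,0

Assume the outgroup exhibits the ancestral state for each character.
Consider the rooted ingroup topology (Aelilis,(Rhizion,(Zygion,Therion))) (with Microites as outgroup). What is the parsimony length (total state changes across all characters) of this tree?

Map each character onto (Aelilis,(Rhizion,(Zygion,Therion))) (rooted by Microites) and count the minimum state changes it requires (Fitch parsimony):
Character 1: 1; Character 2: 2; Character 3: 1; Character 4: 1; Character 5: 1.
Total tree length = 6.

6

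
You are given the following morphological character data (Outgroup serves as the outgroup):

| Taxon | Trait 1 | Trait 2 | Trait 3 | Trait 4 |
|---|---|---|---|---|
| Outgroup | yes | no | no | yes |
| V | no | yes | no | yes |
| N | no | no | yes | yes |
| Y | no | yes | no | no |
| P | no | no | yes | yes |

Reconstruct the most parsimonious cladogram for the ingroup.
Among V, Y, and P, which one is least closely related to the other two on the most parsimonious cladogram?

P

Character polarity is set by the outgroup: the derived state is whichever differs from the outgroup's state, so for Trait 1, Trait 4 the derived state is 'no', and for the remaining characters it is 'yes'.
All ingroup taxa share the derived state 'no' for Trait 1; it defines the ingroup but does not resolve relationships within it.
Only V and Y show the derived state 'yes' for Trait 2, supporting them as a clade.
Trait 3 (derived state 'yes') is shared by N and P — a synapomorphy uniting that clade.
Trait 4 (derived state 'no') is unique to Y (autapomorphy; uninformative for grouping).
Most parsimonious ingroup topology: ((V,Y),(N,P)).
V and Y share a more recent common ancestor with each other than either does with P, so P is the least closely related of the three.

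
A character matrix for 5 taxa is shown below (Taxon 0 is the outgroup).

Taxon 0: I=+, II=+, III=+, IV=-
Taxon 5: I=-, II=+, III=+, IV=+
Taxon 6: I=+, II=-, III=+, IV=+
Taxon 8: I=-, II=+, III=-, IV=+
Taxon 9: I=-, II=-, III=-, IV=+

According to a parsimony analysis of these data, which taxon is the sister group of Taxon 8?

Character polarity is set by the outgroup: the derived state is whichever differs from the outgroup's state, so for I, II, III the derived state is '-', and for the remaining characters it is '+'.
I (derived state '-') is shared by Taxon 5, Taxon 8, and Taxon 9 — a synapomorphy uniting that clade.
II groups Taxon 6 and Taxon 9, which is incompatible with the clades supported by the remaining characters; treating it as convergent (homoplasy) costs fewer steps than any alternative tree.
Only Taxon 8 and Taxon 9 show the derived state '-' for III, supporting them as a clade.
All ingroup taxa share the derived state '+' for IV; it defines the ingroup but does not resolve relationships within it.
Most parsimonious ingroup topology: ((Taxon 5,(Taxon 8,Taxon 9)),Taxon 6).
Taxon 8 and Taxon 9 form a cherry on this tree, so they are sister taxa.

Taxon 9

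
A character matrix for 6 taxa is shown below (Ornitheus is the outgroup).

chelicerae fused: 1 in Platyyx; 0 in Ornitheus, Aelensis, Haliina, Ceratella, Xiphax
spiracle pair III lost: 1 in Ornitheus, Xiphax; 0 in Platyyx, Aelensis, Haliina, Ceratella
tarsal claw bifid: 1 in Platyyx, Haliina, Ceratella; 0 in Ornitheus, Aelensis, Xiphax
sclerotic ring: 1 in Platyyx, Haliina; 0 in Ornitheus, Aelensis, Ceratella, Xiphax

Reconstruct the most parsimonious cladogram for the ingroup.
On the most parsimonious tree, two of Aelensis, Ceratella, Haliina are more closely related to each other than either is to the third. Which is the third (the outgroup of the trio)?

Aelensis

Character polarity is set by the outgroup: the derived state is whichever differs from the outgroup's state, so for spiracle pair III lost the derived state is '0', and for the remaining characters it is '1'.
chelicerae fused: derived state '1' in Platyyx only — an autapomorphy, so it tells us nothing about relationships among taxa.
Only Aelensis, Ceratella, Haliina, and Platyyx show the derived state '0' for spiracle pair III lost, supporting them as a clade.
tarsal claw bifid (derived state '1') is shared by Ceratella, Haliina, and Platyyx — a synapomorphy uniting that clade.
Only Haliina and Platyyx show the derived state '1' for sclerotic ring, supporting them as a clade.
Most parsimonious ingroup topology: ((((Platyyx,Haliina),Ceratella),Aelensis),Xiphax).
Haliina and Ceratella share a more recent common ancestor with each other than either does with Aelensis, so Aelensis is the least closely related of the three.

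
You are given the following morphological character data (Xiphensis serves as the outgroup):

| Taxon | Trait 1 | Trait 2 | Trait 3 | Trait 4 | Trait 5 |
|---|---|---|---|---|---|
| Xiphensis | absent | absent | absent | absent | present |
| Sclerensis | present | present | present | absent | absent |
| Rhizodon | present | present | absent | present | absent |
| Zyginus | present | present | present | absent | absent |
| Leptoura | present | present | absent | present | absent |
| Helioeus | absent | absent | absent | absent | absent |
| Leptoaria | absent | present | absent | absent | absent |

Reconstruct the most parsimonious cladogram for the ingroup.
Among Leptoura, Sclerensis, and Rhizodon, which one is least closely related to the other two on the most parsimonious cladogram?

Sclerensis

Character polarity is set by the outgroup: the derived state is whichever differs from the outgroup's state, so for Trait 5 the derived state is 'absent', and for the remaining characters it is 'present'.
Only Leptoura, Rhizodon, Sclerensis, and Zyginus show the derived state 'present' for Trait 1, supporting them as a clade.
Only Leptoaria, Leptoura, Rhizodon, Sclerensis, and Zyginus show the derived state 'present' for Trait 2, supporting them as a clade.
Trait 3 (derived state 'present') is shared by Sclerensis and Zyginus — a synapomorphy uniting that clade.
Trait 4: derived state 'present' in Leptoura and Rhizodon only — synapomorphy for {Leptoura, Rhizodon}.
Trait 5 (derived state 'absent') is shared by all ingroup taxa — unites the whole ingroup.
Most parsimonious ingroup topology: ((((Sclerensis,Zyginus),(Rhizodon,Leptoura)),Leptoaria),Helioeus).
Leptoura and Rhizodon share a more recent common ancestor with each other than either does with Sclerensis, so Sclerensis is the least closely related of the three.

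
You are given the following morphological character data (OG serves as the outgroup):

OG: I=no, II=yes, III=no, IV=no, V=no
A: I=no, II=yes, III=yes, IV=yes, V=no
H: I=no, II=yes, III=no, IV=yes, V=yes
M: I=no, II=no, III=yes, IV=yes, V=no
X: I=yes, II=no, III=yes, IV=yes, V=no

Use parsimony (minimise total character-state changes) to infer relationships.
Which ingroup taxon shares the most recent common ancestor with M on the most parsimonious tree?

X

Character polarity is set by the outgroup: the derived state is whichever differs from the outgroup's state, so for II the derived state is 'no', and for the remaining characters it is 'yes'.
I: derived state 'yes' in X only — an autapomorphy, so it tells us nothing about relationships among taxa.
II: derived state 'no' in M and X only — synapomorphy for {M, X}.
Only A, M, and X show the derived state 'yes' for III, supporting them as a clade.
IV (derived state 'yes') is shared by all ingroup taxa — unites the whole ingroup.
V (derived state 'yes') is unique to H (autapomorphy; uninformative for grouping).
Most parsimonious ingroup topology: ((A,(M,X)),H).
M and X form a cherry on this tree, so they are sister taxa.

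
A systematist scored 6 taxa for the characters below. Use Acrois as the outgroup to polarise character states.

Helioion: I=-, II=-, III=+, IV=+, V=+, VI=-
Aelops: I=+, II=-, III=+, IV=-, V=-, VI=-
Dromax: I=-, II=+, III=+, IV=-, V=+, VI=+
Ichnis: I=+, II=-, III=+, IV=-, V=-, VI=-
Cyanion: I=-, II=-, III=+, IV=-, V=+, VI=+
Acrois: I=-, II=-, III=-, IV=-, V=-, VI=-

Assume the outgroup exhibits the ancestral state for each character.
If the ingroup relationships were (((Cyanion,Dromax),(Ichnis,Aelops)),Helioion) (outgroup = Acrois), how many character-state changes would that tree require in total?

7

Map each character onto (((Cyanion,Dromax),(Ichnis,Aelops)),Helioion) (rooted by Acrois) and count the minimum state changes it requires (Fitch parsimony):
I: 1; II: 1; III: 1; IV: 1; V: 2; VI: 1.
Total tree length = 7.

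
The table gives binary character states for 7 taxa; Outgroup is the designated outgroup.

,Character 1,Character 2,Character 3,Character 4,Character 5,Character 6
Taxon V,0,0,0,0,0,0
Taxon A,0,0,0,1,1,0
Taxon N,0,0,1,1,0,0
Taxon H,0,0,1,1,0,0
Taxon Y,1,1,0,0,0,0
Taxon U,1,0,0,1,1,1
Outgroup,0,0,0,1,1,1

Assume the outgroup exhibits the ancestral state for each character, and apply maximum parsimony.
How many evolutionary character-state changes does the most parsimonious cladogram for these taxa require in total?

Character polarity is set by the outgroup: the derived state is whichever differs from the outgroup's state, so for Character 4, Character 5, Character 6 the derived state is '0', and for the remaining characters it is '1'.
Character 1 groups Taxon U and Taxon Y, which is incompatible with the clades supported by the remaining characters; treating it as convergent (homoplasy) costs fewer steps than any alternative tree.
Character 2 (derived state '1') is unique to Taxon Y (autapomorphy; uninformative for grouping).
Character 3 (derived state '1') is shared by Taxon H and Taxon N — a synapomorphy uniting that clade.
Character 4 (derived state '0') is shared by Taxon V and Taxon Y — a synapomorphy uniting that clade.
Character 5 (derived state '0') is shared by Taxon H, Taxon N, Taxon V, and Taxon Y — a synapomorphy uniting that clade.
Character 6 (derived state '0') is shared by Taxon A, Taxon H, Taxon N, Taxon V, and Taxon Y — a synapomorphy uniting that clade.
Most parsimonious ingroup topology: ((((Taxon Y,Taxon V),(Taxon H,Taxon N)),Taxon A),Taxon U).
Changes per character on this tree: Character 1: 2; Character 2: 1; Character 3: 1; Character 4: 1; Character 5: 1; Character 6: 1.
Total = 7.

7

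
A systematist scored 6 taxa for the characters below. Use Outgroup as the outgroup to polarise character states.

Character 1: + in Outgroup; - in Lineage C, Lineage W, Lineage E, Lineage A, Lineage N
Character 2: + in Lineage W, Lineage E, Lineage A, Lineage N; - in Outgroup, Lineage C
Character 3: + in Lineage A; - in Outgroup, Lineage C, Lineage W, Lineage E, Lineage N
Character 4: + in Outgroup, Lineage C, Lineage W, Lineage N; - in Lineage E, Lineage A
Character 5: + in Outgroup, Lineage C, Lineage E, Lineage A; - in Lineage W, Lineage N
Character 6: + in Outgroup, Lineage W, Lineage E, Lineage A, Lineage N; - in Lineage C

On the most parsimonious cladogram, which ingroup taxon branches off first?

Lineage C

Character polarity is set by the outgroup: the derived state is whichever differs from the outgroup's state, so for Character 1, Character 4, Character 5, Character 6 the derived state is '-', and for the remaining characters it is '+'.
All ingroup taxa share the derived state '-' for Character 1; it defines the ingroup but does not resolve relationships within it.
Only Lineage A, Lineage E, Lineage N, and Lineage W show the derived state '+' for Character 2, supporting them as a clade.
Character 3: derived state '+' in Lineage A only — an autapomorphy, so it tells us nothing about relationships among taxa.
Only Lineage A and Lineage E show the derived state '-' for Character 4, supporting them as a clade.
Character 5 (derived state '-') is shared by Lineage N and Lineage W — a synapomorphy uniting that clade.
Character 6 (derived state '-') is unique to Lineage C (autapomorphy; uninformative for grouping).
Most parsimonious ingroup topology: (Lineage C,((Lineage W,Lineage N),(Lineage E,Lineage A))).
Lineage C is sister to the clade containing all other ingroup taxa, so it is the earliest-diverging (most basal) ingroup lineage.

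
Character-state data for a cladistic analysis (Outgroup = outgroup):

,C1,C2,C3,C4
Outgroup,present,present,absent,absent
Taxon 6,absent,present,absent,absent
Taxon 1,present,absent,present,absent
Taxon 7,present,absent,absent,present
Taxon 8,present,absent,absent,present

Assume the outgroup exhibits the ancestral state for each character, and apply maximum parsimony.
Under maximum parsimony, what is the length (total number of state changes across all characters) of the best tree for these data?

4

Character polarity is set by the outgroup: the derived state is whichever differs from the outgroup's state, so for C1, C2 the derived state is 'absent', and for the remaining characters it is 'present'.
C1 (derived state 'absent') is unique to Taxon 6 (autapomorphy; uninformative for grouping).
C2 (derived state 'absent') is shared by Taxon 1, Taxon 7, and Taxon 8 — a synapomorphy uniting that clade.
C3 (derived state 'present') is unique to Taxon 1 (autapomorphy; uninformative for grouping).
C4 (derived state 'present') is shared by Taxon 7 and Taxon 8 — a synapomorphy uniting that clade.
Most parsimonious ingroup topology: (Taxon 6,(Taxon 1,(Taxon 7,Taxon 8))).
Changes per character on this tree: C1: 1; C2: 1; C3: 1; C4: 1.
Total = 4.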